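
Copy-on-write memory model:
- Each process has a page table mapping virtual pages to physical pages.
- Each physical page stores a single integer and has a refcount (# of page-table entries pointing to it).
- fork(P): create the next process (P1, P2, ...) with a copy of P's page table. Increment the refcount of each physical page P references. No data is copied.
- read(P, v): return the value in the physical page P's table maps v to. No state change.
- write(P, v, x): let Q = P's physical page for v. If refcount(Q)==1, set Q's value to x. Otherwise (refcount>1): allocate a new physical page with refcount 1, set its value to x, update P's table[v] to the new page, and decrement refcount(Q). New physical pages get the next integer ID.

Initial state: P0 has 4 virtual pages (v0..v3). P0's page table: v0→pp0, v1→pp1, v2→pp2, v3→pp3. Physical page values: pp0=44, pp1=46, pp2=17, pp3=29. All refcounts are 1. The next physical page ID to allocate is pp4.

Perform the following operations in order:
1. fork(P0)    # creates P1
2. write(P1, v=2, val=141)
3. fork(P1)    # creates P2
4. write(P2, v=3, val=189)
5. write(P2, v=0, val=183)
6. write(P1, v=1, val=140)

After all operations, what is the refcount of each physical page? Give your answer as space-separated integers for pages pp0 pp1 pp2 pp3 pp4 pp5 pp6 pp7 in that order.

Op 1: fork(P0) -> P1. 4 ppages; refcounts: pp0:2 pp1:2 pp2:2 pp3:2
Op 2: write(P1, v2, 141). refcount(pp2)=2>1 -> COPY to pp4. 5 ppages; refcounts: pp0:2 pp1:2 pp2:1 pp3:2 pp4:1
Op 3: fork(P1) -> P2. 5 ppages; refcounts: pp0:3 pp1:3 pp2:1 pp3:3 pp4:2
Op 4: write(P2, v3, 189). refcount(pp3)=3>1 -> COPY to pp5. 6 ppages; refcounts: pp0:3 pp1:3 pp2:1 pp3:2 pp4:2 pp5:1
Op 5: write(P2, v0, 183). refcount(pp0)=3>1 -> COPY to pp6. 7 ppages; refcounts: pp0:2 pp1:3 pp2:1 pp3:2 pp4:2 pp5:1 pp6:1
Op 6: write(P1, v1, 140). refcount(pp1)=3>1 -> COPY to pp7. 8 ppages; refcounts: pp0:2 pp1:2 pp2:1 pp3:2 pp4:2 pp5:1 pp6:1 pp7:1

Answer: 2 2 1 2 2 1 1 1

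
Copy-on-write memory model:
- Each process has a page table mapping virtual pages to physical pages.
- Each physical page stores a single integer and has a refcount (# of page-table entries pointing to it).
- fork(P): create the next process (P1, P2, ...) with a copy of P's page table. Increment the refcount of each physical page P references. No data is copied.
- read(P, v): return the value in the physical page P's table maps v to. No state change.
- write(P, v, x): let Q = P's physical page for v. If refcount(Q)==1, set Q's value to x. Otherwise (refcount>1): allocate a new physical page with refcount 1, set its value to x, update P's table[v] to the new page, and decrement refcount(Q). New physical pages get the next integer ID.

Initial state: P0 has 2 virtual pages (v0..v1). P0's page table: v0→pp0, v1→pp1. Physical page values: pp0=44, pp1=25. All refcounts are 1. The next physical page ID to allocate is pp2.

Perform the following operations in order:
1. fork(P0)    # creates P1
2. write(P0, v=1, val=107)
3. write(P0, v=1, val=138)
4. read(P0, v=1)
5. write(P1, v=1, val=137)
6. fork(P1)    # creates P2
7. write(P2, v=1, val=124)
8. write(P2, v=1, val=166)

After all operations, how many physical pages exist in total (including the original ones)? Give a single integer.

Answer: 4

Derivation:
Op 1: fork(P0) -> P1. 2 ppages; refcounts: pp0:2 pp1:2
Op 2: write(P0, v1, 107). refcount(pp1)=2>1 -> COPY to pp2. 3 ppages; refcounts: pp0:2 pp1:1 pp2:1
Op 3: write(P0, v1, 138). refcount(pp2)=1 -> write in place. 3 ppages; refcounts: pp0:2 pp1:1 pp2:1
Op 4: read(P0, v1) -> 138. No state change.
Op 5: write(P1, v1, 137). refcount(pp1)=1 -> write in place. 3 ppages; refcounts: pp0:2 pp1:1 pp2:1
Op 6: fork(P1) -> P2. 3 ppages; refcounts: pp0:3 pp1:2 pp2:1
Op 7: write(P2, v1, 124). refcount(pp1)=2>1 -> COPY to pp3. 4 ppages; refcounts: pp0:3 pp1:1 pp2:1 pp3:1
Op 8: write(P2, v1, 166). refcount(pp3)=1 -> write in place. 4 ppages; refcounts: pp0:3 pp1:1 pp2:1 pp3:1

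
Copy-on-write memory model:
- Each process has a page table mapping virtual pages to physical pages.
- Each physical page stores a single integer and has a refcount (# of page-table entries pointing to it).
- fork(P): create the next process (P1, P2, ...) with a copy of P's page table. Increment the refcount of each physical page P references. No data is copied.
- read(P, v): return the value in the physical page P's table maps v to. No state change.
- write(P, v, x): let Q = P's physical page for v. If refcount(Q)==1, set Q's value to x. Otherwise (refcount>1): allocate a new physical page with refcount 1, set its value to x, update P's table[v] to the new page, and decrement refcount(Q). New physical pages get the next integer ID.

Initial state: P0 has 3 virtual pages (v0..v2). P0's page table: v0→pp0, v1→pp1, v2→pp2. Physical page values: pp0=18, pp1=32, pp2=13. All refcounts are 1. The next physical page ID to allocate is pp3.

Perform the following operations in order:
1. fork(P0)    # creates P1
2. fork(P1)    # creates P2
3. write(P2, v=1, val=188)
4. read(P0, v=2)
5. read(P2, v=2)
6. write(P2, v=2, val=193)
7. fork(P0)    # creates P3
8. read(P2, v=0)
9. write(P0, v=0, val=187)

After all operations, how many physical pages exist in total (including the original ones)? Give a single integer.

Answer: 6

Derivation:
Op 1: fork(P0) -> P1. 3 ppages; refcounts: pp0:2 pp1:2 pp2:2
Op 2: fork(P1) -> P2. 3 ppages; refcounts: pp0:3 pp1:3 pp2:3
Op 3: write(P2, v1, 188). refcount(pp1)=3>1 -> COPY to pp3. 4 ppages; refcounts: pp0:3 pp1:2 pp2:3 pp3:1
Op 4: read(P0, v2) -> 13. No state change.
Op 5: read(P2, v2) -> 13. No state change.
Op 6: write(P2, v2, 193). refcount(pp2)=3>1 -> COPY to pp4. 5 ppages; refcounts: pp0:3 pp1:2 pp2:2 pp3:1 pp4:1
Op 7: fork(P0) -> P3. 5 ppages; refcounts: pp0:4 pp1:3 pp2:3 pp3:1 pp4:1
Op 8: read(P2, v0) -> 18. No state change.
Op 9: write(P0, v0, 187). refcount(pp0)=4>1 -> COPY to pp5. 6 ppages; refcounts: pp0:3 pp1:3 pp2:3 pp3:1 pp4:1 pp5:1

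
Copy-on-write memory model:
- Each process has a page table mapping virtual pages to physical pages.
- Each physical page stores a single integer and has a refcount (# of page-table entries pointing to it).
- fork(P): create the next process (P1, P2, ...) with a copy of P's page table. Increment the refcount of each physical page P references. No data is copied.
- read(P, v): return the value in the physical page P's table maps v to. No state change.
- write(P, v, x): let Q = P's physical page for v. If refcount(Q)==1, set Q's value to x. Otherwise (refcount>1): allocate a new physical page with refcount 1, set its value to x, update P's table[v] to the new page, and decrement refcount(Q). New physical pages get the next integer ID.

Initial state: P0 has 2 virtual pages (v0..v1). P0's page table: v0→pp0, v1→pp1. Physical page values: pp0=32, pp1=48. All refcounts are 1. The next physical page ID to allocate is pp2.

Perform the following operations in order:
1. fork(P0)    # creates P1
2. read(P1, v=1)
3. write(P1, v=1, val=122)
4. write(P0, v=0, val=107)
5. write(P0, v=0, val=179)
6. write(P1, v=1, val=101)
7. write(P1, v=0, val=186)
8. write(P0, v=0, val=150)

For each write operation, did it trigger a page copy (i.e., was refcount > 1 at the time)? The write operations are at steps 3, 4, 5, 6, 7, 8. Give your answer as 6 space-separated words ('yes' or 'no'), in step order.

Op 1: fork(P0) -> P1. 2 ppages; refcounts: pp0:2 pp1:2
Op 2: read(P1, v1) -> 48. No state change.
Op 3: write(P1, v1, 122). refcount(pp1)=2>1 -> COPY to pp2. 3 ppages; refcounts: pp0:2 pp1:1 pp2:1
Op 4: write(P0, v0, 107). refcount(pp0)=2>1 -> COPY to pp3. 4 ppages; refcounts: pp0:1 pp1:1 pp2:1 pp3:1
Op 5: write(P0, v0, 179). refcount(pp3)=1 -> write in place. 4 ppages; refcounts: pp0:1 pp1:1 pp2:1 pp3:1
Op 6: write(P1, v1, 101). refcount(pp2)=1 -> write in place. 4 ppages; refcounts: pp0:1 pp1:1 pp2:1 pp3:1
Op 7: write(P1, v0, 186). refcount(pp0)=1 -> write in place. 4 ppages; refcounts: pp0:1 pp1:1 pp2:1 pp3:1
Op 8: write(P0, v0, 150). refcount(pp3)=1 -> write in place. 4 ppages; refcounts: pp0:1 pp1:1 pp2:1 pp3:1

yes yes no no no no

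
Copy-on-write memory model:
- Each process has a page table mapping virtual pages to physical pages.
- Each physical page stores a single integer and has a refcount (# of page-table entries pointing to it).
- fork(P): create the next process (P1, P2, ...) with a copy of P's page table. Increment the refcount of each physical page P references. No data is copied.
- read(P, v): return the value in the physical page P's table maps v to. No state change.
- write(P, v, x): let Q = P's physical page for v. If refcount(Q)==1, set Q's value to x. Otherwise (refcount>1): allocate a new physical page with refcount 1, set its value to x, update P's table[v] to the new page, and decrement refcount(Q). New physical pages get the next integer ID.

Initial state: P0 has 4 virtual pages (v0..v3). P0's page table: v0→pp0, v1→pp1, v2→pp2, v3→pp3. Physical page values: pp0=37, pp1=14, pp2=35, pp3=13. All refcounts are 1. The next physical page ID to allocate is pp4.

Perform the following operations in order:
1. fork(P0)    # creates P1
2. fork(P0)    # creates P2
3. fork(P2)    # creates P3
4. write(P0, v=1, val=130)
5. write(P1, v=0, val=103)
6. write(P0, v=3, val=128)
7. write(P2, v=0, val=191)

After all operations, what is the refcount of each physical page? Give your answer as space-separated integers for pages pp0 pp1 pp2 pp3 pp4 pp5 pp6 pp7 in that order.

Answer: 2 3 4 3 1 1 1 1

Derivation:
Op 1: fork(P0) -> P1. 4 ppages; refcounts: pp0:2 pp1:2 pp2:2 pp3:2
Op 2: fork(P0) -> P2. 4 ppages; refcounts: pp0:3 pp1:3 pp2:3 pp3:3
Op 3: fork(P2) -> P3. 4 ppages; refcounts: pp0:4 pp1:4 pp2:4 pp3:4
Op 4: write(P0, v1, 130). refcount(pp1)=4>1 -> COPY to pp4. 5 ppages; refcounts: pp0:4 pp1:3 pp2:4 pp3:4 pp4:1
Op 5: write(P1, v0, 103). refcount(pp0)=4>1 -> COPY to pp5. 6 ppages; refcounts: pp0:3 pp1:3 pp2:4 pp3:4 pp4:1 pp5:1
Op 6: write(P0, v3, 128). refcount(pp3)=4>1 -> COPY to pp6. 7 ppages; refcounts: pp0:3 pp1:3 pp2:4 pp3:3 pp4:1 pp5:1 pp6:1
Op 7: write(P2, v0, 191). refcount(pp0)=3>1 -> COPY to pp7. 8 ppages; refcounts: pp0:2 pp1:3 pp2:4 pp3:3 pp4:1 pp5:1 pp6:1 pp7:1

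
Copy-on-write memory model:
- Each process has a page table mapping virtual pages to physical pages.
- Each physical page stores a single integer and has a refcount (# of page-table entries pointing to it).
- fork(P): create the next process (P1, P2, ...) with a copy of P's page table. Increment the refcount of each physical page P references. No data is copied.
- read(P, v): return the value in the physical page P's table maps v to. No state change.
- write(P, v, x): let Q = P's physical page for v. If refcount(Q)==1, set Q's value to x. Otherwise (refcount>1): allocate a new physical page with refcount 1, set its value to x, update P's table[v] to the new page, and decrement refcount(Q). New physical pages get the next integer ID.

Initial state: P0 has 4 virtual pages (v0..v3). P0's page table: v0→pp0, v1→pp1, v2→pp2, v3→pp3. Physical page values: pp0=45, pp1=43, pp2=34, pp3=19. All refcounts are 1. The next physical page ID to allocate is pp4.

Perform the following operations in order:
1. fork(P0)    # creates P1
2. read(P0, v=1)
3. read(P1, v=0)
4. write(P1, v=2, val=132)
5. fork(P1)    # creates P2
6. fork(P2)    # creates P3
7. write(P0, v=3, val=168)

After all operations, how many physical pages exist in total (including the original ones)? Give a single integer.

Answer: 6

Derivation:
Op 1: fork(P0) -> P1. 4 ppages; refcounts: pp0:2 pp1:2 pp2:2 pp3:2
Op 2: read(P0, v1) -> 43. No state change.
Op 3: read(P1, v0) -> 45. No state change.
Op 4: write(P1, v2, 132). refcount(pp2)=2>1 -> COPY to pp4. 5 ppages; refcounts: pp0:2 pp1:2 pp2:1 pp3:2 pp4:1
Op 5: fork(P1) -> P2. 5 ppages; refcounts: pp0:3 pp1:3 pp2:1 pp3:3 pp4:2
Op 6: fork(P2) -> P3. 5 ppages; refcounts: pp0:4 pp1:4 pp2:1 pp3:4 pp4:3
Op 7: write(P0, v3, 168). refcount(pp3)=4>1 -> COPY to pp5. 6 ppages; refcounts: pp0:4 pp1:4 pp2:1 pp3:3 pp4:3 pp5:1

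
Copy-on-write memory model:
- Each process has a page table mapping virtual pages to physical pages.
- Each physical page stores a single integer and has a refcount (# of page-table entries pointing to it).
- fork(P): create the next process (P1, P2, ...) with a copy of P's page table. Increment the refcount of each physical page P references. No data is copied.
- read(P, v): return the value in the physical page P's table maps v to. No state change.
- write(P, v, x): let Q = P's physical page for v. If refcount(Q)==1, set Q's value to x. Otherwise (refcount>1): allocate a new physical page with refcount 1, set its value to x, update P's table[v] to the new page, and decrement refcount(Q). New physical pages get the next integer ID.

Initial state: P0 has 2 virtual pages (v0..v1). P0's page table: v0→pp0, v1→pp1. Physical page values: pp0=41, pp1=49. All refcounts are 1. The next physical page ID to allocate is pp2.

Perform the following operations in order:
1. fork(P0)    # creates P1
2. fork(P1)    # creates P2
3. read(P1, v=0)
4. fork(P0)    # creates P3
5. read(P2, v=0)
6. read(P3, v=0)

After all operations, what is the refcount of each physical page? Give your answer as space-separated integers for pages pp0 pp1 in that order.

Op 1: fork(P0) -> P1. 2 ppages; refcounts: pp0:2 pp1:2
Op 2: fork(P1) -> P2. 2 ppages; refcounts: pp0:3 pp1:3
Op 3: read(P1, v0) -> 41. No state change.
Op 4: fork(P0) -> P3. 2 ppages; refcounts: pp0:4 pp1:4
Op 5: read(P2, v0) -> 41. No state change.
Op 6: read(P3, v0) -> 41. No state change.

Answer: 4 4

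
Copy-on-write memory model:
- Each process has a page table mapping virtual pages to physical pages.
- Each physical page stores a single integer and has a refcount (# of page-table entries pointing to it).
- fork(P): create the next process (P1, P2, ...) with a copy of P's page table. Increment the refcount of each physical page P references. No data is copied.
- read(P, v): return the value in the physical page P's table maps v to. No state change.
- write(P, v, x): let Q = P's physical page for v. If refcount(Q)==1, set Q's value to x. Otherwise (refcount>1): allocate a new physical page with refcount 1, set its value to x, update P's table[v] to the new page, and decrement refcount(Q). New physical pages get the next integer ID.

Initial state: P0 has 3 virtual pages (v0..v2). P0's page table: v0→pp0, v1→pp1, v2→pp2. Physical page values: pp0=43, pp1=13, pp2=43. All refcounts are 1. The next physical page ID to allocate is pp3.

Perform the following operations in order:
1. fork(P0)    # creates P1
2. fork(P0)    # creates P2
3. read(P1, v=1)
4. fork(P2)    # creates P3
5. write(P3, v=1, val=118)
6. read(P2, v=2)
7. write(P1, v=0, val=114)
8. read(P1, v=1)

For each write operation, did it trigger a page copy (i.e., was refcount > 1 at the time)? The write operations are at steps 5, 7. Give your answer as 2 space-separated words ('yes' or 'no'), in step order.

Op 1: fork(P0) -> P1. 3 ppages; refcounts: pp0:2 pp1:2 pp2:2
Op 2: fork(P0) -> P2. 3 ppages; refcounts: pp0:3 pp1:3 pp2:3
Op 3: read(P1, v1) -> 13. No state change.
Op 4: fork(P2) -> P3. 3 ppages; refcounts: pp0:4 pp1:4 pp2:4
Op 5: write(P3, v1, 118). refcount(pp1)=4>1 -> COPY to pp3. 4 ppages; refcounts: pp0:4 pp1:3 pp2:4 pp3:1
Op 6: read(P2, v2) -> 43. No state change.
Op 7: write(P1, v0, 114). refcount(pp0)=4>1 -> COPY to pp4. 5 ppages; refcounts: pp0:3 pp1:3 pp2:4 pp3:1 pp4:1
Op 8: read(P1, v1) -> 13. No state change.

yes yes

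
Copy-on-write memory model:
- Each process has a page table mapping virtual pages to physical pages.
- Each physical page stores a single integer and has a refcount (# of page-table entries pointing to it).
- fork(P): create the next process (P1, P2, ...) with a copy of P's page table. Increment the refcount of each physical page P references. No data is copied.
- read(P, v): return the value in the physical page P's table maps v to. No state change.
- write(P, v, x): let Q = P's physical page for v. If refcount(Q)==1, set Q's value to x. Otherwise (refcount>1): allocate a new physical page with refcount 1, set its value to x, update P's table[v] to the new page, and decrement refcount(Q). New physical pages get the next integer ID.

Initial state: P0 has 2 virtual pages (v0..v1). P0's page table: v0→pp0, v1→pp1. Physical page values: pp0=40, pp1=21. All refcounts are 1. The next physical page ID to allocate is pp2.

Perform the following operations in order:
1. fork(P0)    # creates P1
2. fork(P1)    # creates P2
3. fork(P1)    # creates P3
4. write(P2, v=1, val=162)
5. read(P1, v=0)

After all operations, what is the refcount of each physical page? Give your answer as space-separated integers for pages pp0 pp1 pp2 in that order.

Op 1: fork(P0) -> P1. 2 ppages; refcounts: pp0:2 pp1:2
Op 2: fork(P1) -> P2. 2 ppages; refcounts: pp0:3 pp1:3
Op 3: fork(P1) -> P3. 2 ppages; refcounts: pp0:4 pp1:4
Op 4: write(P2, v1, 162). refcount(pp1)=4>1 -> COPY to pp2. 3 ppages; refcounts: pp0:4 pp1:3 pp2:1
Op 5: read(P1, v0) -> 40. No state change.

Answer: 4 3 1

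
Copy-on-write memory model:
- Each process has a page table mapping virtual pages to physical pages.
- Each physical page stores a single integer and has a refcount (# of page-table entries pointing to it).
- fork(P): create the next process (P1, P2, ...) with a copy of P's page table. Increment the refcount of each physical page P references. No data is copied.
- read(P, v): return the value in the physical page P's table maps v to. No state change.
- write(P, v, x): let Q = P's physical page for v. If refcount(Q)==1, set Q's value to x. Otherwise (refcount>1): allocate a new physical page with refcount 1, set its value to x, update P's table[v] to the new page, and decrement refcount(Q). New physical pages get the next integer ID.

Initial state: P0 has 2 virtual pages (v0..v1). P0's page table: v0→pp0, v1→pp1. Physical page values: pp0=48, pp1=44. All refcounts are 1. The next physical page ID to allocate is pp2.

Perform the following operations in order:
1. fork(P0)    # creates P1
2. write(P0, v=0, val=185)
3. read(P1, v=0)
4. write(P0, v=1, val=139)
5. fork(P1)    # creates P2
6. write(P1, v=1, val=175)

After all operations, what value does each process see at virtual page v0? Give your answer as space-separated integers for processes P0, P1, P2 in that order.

Op 1: fork(P0) -> P1. 2 ppages; refcounts: pp0:2 pp1:2
Op 2: write(P0, v0, 185). refcount(pp0)=2>1 -> COPY to pp2. 3 ppages; refcounts: pp0:1 pp1:2 pp2:1
Op 3: read(P1, v0) -> 48. No state change.
Op 4: write(P0, v1, 139). refcount(pp1)=2>1 -> COPY to pp3. 4 ppages; refcounts: pp0:1 pp1:1 pp2:1 pp3:1
Op 5: fork(P1) -> P2. 4 ppages; refcounts: pp0:2 pp1:2 pp2:1 pp3:1
Op 6: write(P1, v1, 175). refcount(pp1)=2>1 -> COPY to pp4. 5 ppages; refcounts: pp0:2 pp1:1 pp2:1 pp3:1 pp4:1
P0: v0 -> pp2 = 185
P1: v0 -> pp0 = 48
P2: v0 -> pp0 = 48

Answer: 185 48 48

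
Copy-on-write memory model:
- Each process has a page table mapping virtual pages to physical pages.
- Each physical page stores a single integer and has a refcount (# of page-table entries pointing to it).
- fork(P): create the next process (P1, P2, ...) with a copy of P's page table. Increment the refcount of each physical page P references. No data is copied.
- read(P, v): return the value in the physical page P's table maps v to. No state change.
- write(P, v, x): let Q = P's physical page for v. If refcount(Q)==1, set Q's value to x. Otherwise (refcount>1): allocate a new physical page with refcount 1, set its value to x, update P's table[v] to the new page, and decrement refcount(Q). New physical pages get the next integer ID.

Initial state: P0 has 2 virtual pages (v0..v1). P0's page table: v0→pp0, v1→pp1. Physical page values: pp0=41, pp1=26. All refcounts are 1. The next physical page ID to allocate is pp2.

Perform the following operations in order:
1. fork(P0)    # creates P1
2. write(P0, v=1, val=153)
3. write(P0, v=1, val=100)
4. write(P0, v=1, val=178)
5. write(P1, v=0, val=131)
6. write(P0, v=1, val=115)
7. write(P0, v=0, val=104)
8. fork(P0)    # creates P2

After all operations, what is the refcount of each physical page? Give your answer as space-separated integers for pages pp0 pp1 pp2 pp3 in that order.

Op 1: fork(P0) -> P1. 2 ppages; refcounts: pp0:2 pp1:2
Op 2: write(P0, v1, 153). refcount(pp1)=2>1 -> COPY to pp2. 3 ppages; refcounts: pp0:2 pp1:1 pp2:1
Op 3: write(P0, v1, 100). refcount(pp2)=1 -> write in place. 3 ppages; refcounts: pp0:2 pp1:1 pp2:1
Op 4: write(P0, v1, 178). refcount(pp2)=1 -> write in place. 3 ppages; refcounts: pp0:2 pp1:1 pp2:1
Op 5: write(P1, v0, 131). refcount(pp0)=2>1 -> COPY to pp3. 4 ppages; refcounts: pp0:1 pp1:1 pp2:1 pp3:1
Op 6: write(P0, v1, 115). refcount(pp2)=1 -> write in place. 4 ppages; refcounts: pp0:1 pp1:1 pp2:1 pp3:1
Op 7: write(P0, v0, 104). refcount(pp0)=1 -> write in place. 4 ppages; refcounts: pp0:1 pp1:1 pp2:1 pp3:1
Op 8: fork(P0) -> P2. 4 ppages; refcounts: pp0:2 pp1:1 pp2:2 pp3:1

Answer: 2 1 2 1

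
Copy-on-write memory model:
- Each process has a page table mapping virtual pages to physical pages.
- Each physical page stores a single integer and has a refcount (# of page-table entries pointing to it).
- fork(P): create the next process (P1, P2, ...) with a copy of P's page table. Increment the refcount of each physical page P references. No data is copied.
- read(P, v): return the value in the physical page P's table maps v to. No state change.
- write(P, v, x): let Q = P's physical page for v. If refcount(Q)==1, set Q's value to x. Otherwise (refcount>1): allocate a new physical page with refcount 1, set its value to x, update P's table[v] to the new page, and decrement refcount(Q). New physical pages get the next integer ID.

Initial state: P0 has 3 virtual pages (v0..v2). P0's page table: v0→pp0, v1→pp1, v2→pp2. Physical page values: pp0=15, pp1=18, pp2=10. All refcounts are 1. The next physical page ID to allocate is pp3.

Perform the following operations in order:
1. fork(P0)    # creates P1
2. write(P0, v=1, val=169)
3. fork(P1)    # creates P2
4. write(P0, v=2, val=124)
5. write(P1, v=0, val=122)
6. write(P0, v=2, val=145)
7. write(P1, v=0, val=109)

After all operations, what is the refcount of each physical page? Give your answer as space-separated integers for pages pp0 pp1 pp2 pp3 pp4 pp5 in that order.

Op 1: fork(P0) -> P1. 3 ppages; refcounts: pp0:2 pp1:2 pp2:2
Op 2: write(P0, v1, 169). refcount(pp1)=2>1 -> COPY to pp3. 4 ppages; refcounts: pp0:2 pp1:1 pp2:2 pp3:1
Op 3: fork(P1) -> P2. 4 ppages; refcounts: pp0:3 pp1:2 pp2:3 pp3:1
Op 4: write(P0, v2, 124). refcount(pp2)=3>1 -> COPY to pp4. 5 ppages; refcounts: pp0:3 pp1:2 pp2:2 pp3:1 pp4:1
Op 5: write(P1, v0, 122). refcount(pp0)=3>1 -> COPY to pp5. 6 ppages; refcounts: pp0:2 pp1:2 pp2:2 pp3:1 pp4:1 pp5:1
Op 6: write(P0, v2, 145). refcount(pp4)=1 -> write in place. 6 ppages; refcounts: pp0:2 pp1:2 pp2:2 pp3:1 pp4:1 pp5:1
Op 7: write(P1, v0, 109). refcount(pp5)=1 -> write in place. 6 ppages; refcounts: pp0:2 pp1:2 pp2:2 pp3:1 pp4:1 pp5:1

Answer: 2 2 2 1 1 1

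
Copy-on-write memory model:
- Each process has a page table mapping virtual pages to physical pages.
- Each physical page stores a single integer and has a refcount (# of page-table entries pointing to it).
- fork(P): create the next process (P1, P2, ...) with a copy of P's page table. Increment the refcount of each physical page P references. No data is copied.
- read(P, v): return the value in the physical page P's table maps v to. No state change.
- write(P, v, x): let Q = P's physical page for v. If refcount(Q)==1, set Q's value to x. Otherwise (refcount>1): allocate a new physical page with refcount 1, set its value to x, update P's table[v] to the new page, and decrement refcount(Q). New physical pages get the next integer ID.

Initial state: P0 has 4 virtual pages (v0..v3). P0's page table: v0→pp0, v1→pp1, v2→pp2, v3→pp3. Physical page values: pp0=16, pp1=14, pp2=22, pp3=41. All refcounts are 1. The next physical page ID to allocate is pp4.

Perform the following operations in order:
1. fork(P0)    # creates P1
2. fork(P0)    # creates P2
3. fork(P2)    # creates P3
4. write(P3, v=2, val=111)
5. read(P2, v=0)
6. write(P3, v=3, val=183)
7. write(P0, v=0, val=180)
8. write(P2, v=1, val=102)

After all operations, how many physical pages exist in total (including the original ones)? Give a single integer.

Op 1: fork(P0) -> P1. 4 ppages; refcounts: pp0:2 pp1:2 pp2:2 pp3:2
Op 2: fork(P0) -> P2. 4 ppages; refcounts: pp0:3 pp1:3 pp2:3 pp3:3
Op 3: fork(P2) -> P3. 4 ppages; refcounts: pp0:4 pp1:4 pp2:4 pp3:4
Op 4: write(P3, v2, 111). refcount(pp2)=4>1 -> COPY to pp4. 5 ppages; refcounts: pp0:4 pp1:4 pp2:3 pp3:4 pp4:1
Op 5: read(P2, v0) -> 16. No state change.
Op 6: write(P3, v3, 183). refcount(pp3)=4>1 -> COPY to pp5. 6 ppages; refcounts: pp0:4 pp1:4 pp2:3 pp3:3 pp4:1 pp5:1
Op 7: write(P0, v0, 180). refcount(pp0)=4>1 -> COPY to pp6. 7 ppages; refcounts: pp0:3 pp1:4 pp2:3 pp3:3 pp4:1 pp5:1 pp6:1
Op 8: write(P2, v1, 102). refcount(pp1)=4>1 -> COPY to pp7. 8 ppages; refcounts: pp0:3 pp1:3 pp2:3 pp3:3 pp4:1 pp5:1 pp6:1 pp7:1

Answer: 8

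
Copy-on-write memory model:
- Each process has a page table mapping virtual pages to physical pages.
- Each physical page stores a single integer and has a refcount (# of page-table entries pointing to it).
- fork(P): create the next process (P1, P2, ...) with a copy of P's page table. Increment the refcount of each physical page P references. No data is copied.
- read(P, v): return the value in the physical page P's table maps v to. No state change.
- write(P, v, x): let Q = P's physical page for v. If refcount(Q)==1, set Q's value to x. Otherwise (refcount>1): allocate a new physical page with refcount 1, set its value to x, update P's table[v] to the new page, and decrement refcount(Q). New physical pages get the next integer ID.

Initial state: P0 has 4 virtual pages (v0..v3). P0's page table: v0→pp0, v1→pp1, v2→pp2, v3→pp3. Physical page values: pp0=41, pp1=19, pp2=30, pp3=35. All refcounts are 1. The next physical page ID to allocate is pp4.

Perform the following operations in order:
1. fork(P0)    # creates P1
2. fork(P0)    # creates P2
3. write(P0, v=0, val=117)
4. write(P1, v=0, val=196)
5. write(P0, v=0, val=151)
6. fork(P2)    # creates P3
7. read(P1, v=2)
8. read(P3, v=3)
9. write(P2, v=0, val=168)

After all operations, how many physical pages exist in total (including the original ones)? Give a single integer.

Answer: 7

Derivation:
Op 1: fork(P0) -> P1. 4 ppages; refcounts: pp0:2 pp1:2 pp2:2 pp3:2
Op 2: fork(P0) -> P2. 4 ppages; refcounts: pp0:3 pp1:3 pp2:3 pp3:3
Op 3: write(P0, v0, 117). refcount(pp0)=3>1 -> COPY to pp4. 5 ppages; refcounts: pp0:2 pp1:3 pp2:3 pp3:3 pp4:1
Op 4: write(P1, v0, 196). refcount(pp0)=2>1 -> COPY to pp5. 6 ppages; refcounts: pp0:1 pp1:3 pp2:3 pp3:3 pp4:1 pp5:1
Op 5: write(P0, v0, 151). refcount(pp4)=1 -> write in place. 6 ppages; refcounts: pp0:1 pp1:3 pp2:3 pp3:3 pp4:1 pp5:1
Op 6: fork(P2) -> P3. 6 ppages; refcounts: pp0:2 pp1:4 pp2:4 pp3:4 pp4:1 pp5:1
Op 7: read(P1, v2) -> 30. No state change.
Op 8: read(P3, v3) -> 35. No state change.
Op 9: write(P2, v0, 168). refcount(pp0)=2>1 -> COPY to pp6. 7 ppages; refcounts: pp0:1 pp1:4 pp2:4 pp3:4 pp4:1 pp5:1 pp6:1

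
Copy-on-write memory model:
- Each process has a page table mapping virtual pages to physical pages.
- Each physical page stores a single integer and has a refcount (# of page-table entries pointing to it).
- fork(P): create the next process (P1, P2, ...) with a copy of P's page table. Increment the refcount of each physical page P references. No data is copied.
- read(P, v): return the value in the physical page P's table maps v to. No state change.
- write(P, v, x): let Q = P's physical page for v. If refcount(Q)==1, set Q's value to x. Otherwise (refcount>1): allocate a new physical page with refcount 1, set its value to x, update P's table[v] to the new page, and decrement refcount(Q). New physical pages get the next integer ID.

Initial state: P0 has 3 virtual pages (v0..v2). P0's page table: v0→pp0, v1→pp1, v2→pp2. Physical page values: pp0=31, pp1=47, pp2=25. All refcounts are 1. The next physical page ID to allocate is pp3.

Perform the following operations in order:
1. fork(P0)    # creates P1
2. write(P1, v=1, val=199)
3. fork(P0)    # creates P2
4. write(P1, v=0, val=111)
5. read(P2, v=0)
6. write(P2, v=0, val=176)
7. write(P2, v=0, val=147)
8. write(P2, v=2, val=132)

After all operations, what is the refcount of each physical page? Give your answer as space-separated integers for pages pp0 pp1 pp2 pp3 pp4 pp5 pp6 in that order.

Answer: 1 2 2 1 1 1 1

Derivation:
Op 1: fork(P0) -> P1. 3 ppages; refcounts: pp0:2 pp1:2 pp2:2
Op 2: write(P1, v1, 199). refcount(pp1)=2>1 -> COPY to pp3. 4 ppages; refcounts: pp0:2 pp1:1 pp2:2 pp3:1
Op 3: fork(P0) -> P2. 4 ppages; refcounts: pp0:3 pp1:2 pp2:3 pp3:1
Op 4: write(P1, v0, 111). refcount(pp0)=3>1 -> COPY to pp4. 5 ppages; refcounts: pp0:2 pp1:2 pp2:3 pp3:1 pp4:1
Op 5: read(P2, v0) -> 31. No state change.
Op 6: write(P2, v0, 176). refcount(pp0)=2>1 -> COPY to pp5. 6 ppages; refcounts: pp0:1 pp1:2 pp2:3 pp3:1 pp4:1 pp5:1
Op 7: write(P2, v0, 147). refcount(pp5)=1 -> write in place. 6 ppages; refcounts: pp0:1 pp1:2 pp2:3 pp3:1 pp4:1 pp5:1
Op 8: write(P2, v2, 132). refcount(pp2)=3>1 -> COPY to pp6. 7 ppages; refcounts: pp0:1 pp1:2 pp2:2 pp3:1 pp4:1 pp5:1 pp6:1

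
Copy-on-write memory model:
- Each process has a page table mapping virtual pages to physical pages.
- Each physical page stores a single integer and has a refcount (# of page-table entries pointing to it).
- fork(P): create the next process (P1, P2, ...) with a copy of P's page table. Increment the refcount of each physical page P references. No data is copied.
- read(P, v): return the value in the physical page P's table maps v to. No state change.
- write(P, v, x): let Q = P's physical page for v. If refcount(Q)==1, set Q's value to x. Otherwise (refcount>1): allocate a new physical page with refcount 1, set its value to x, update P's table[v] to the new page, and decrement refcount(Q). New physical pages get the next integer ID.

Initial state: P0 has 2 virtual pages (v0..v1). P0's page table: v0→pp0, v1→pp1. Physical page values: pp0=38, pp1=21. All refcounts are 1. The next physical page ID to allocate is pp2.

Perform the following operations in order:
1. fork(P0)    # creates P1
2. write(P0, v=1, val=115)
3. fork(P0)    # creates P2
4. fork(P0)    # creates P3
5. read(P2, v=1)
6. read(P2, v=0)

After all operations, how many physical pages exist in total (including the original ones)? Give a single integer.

Answer: 3

Derivation:
Op 1: fork(P0) -> P1. 2 ppages; refcounts: pp0:2 pp1:2
Op 2: write(P0, v1, 115). refcount(pp1)=2>1 -> COPY to pp2. 3 ppages; refcounts: pp0:2 pp1:1 pp2:1
Op 3: fork(P0) -> P2. 3 ppages; refcounts: pp0:3 pp1:1 pp2:2
Op 4: fork(P0) -> P3. 3 ppages; refcounts: pp0:4 pp1:1 pp2:3
Op 5: read(P2, v1) -> 115. No state change.
Op 6: read(P2, v0) -> 38. No state change.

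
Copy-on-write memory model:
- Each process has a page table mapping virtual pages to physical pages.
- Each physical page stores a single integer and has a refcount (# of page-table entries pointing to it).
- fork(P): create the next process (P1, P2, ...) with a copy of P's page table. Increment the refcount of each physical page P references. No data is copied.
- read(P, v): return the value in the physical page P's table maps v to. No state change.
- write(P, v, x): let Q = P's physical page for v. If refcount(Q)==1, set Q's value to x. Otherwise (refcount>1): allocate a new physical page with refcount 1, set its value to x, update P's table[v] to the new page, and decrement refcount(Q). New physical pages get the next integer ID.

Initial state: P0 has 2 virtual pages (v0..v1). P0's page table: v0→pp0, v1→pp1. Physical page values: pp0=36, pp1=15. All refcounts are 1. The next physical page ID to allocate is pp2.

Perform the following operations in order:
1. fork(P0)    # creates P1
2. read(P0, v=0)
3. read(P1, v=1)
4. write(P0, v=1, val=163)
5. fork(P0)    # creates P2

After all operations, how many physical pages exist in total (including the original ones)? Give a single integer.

Op 1: fork(P0) -> P1. 2 ppages; refcounts: pp0:2 pp1:2
Op 2: read(P0, v0) -> 36. No state change.
Op 3: read(P1, v1) -> 15. No state change.
Op 4: write(P0, v1, 163). refcount(pp1)=2>1 -> COPY to pp2. 3 ppages; refcounts: pp0:2 pp1:1 pp2:1
Op 5: fork(P0) -> P2. 3 ppages; refcounts: pp0:3 pp1:1 pp2:2

Answer: 3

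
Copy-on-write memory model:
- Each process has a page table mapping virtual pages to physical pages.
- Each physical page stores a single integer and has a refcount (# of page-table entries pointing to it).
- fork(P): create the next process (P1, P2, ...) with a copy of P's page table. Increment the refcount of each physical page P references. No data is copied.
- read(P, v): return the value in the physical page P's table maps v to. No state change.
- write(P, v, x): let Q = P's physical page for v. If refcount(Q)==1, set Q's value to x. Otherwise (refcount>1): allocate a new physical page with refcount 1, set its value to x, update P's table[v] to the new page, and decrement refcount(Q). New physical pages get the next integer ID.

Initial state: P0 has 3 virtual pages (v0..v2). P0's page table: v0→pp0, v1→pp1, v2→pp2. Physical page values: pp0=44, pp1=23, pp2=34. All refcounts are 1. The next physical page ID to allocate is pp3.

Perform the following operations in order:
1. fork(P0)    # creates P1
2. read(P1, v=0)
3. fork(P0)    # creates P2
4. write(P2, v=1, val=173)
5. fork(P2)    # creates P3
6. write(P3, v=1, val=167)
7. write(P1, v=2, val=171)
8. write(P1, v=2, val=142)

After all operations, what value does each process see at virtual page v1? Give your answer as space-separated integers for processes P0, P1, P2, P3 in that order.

Answer: 23 23 173 167

Derivation:
Op 1: fork(P0) -> P1. 3 ppages; refcounts: pp0:2 pp1:2 pp2:2
Op 2: read(P1, v0) -> 44. No state change.
Op 3: fork(P0) -> P2. 3 ppages; refcounts: pp0:3 pp1:3 pp2:3
Op 4: write(P2, v1, 173). refcount(pp1)=3>1 -> COPY to pp3. 4 ppages; refcounts: pp0:3 pp1:2 pp2:3 pp3:1
Op 5: fork(P2) -> P3. 4 ppages; refcounts: pp0:4 pp1:2 pp2:4 pp3:2
Op 6: write(P3, v1, 167). refcount(pp3)=2>1 -> COPY to pp4. 5 ppages; refcounts: pp0:4 pp1:2 pp2:4 pp3:1 pp4:1
Op 7: write(P1, v2, 171). refcount(pp2)=4>1 -> COPY to pp5. 6 ppages; refcounts: pp0:4 pp1:2 pp2:3 pp3:1 pp4:1 pp5:1
Op 8: write(P1, v2, 142). refcount(pp5)=1 -> write in place. 6 ppages; refcounts: pp0:4 pp1:2 pp2:3 pp3:1 pp4:1 pp5:1
P0: v1 -> pp1 = 23
P1: v1 -> pp1 = 23
P2: v1 -> pp3 = 173
P3: v1 -> pp4 = 167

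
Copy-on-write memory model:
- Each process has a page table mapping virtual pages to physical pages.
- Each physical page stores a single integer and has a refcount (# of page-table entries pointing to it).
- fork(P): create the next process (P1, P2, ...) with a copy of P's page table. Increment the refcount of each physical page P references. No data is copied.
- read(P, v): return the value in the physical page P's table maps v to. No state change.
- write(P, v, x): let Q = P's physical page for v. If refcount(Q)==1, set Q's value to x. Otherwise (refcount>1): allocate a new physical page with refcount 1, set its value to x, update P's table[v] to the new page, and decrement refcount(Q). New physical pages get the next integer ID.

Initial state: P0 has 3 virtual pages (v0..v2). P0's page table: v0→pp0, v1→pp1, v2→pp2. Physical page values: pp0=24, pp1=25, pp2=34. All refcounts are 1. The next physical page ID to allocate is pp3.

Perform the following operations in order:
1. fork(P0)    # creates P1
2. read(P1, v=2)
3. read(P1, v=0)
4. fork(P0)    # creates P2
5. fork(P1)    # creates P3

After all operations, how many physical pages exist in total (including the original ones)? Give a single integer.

Op 1: fork(P0) -> P1. 3 ppages; refcounts: pp0:2 pp1:2 pp2:2
Op 2: read(P1, v2) -> 34. No state change.
Op 3: read(P1, v0) -> 24. No state change.
Op 4: fork(P0) -> P2. 3 ppages; refcounts: pp0:3 pp1:3 pp2:3
Op 5: fork(P1) -> P3. 3 ppages; refcounts: pp0:4 pp1:4 pp2:4

Answer: 3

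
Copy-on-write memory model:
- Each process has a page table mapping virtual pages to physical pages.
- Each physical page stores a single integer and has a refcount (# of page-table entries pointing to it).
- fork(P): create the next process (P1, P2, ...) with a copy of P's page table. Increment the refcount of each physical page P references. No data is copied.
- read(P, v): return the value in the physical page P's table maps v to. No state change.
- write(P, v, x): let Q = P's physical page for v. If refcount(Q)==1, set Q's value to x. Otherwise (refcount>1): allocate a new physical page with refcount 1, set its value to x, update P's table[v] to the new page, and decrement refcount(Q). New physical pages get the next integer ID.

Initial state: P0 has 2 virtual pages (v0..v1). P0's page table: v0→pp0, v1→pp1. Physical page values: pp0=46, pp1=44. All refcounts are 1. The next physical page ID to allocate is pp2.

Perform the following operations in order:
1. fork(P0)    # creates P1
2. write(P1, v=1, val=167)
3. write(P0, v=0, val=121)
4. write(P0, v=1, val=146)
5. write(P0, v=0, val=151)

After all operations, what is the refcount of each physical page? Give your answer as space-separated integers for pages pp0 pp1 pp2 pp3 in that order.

Op 1: fork(P0) -> P1. 2 ppages; refcounts: pp0:2 pp1:2
Op 2: write(P1, v1, 167). refcount(pp1)=2>1 -> COPY to pp2. 3 ppages; refcounts: pp0:2 pp1:1 pp2:1
Op 3: write(P0, v0, 121). refcount(pp0)=2>1 -> COPY to pp3. 4 ppages; refcounts: pp0:1 pp1:1 pp2:1 pp3:1
Op 4: write(P0, v1, 146). refcount(pp1)=1 -> write in place. 4 ppages; refcounts: pp0:1 pp1:1 pp2:1 pp3:1
Op 5: write(P0, v0, 151). refcount(pp3)=1 -> write in place. 4 ppages; refcounts: pp0:1 pp1:1 pp2:1 pp3:1

Answer: 1 1 1 1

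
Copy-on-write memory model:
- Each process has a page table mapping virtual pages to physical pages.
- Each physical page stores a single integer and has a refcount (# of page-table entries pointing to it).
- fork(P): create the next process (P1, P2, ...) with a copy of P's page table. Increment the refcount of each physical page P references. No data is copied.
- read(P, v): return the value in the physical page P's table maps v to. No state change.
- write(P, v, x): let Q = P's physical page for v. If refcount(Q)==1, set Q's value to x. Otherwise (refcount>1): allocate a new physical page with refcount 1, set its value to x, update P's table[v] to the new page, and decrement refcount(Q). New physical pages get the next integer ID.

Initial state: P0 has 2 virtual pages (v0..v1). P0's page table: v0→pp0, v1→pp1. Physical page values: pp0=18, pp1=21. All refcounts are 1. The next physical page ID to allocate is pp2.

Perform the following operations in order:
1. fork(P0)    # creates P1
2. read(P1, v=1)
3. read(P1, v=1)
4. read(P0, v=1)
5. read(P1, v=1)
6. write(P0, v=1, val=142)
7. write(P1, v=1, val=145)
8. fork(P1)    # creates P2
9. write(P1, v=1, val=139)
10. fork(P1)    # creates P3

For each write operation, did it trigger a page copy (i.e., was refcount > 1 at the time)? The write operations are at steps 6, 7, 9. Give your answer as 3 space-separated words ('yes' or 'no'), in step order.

Op 1: fork(P0) -> P1. 2 ppages; refcounts: pp0:2 pp1:2
Op 2: read(P1, v1) -> 21. No state change.
Op 3: read(P1, v1) -> 21. No state change.
Op 4: read(P0, v1) -> 21. No state change.
Op 5: read(P1, v1) -> 21. No state change.
Op 6: write(P0, v1, 142). refcount(pp1)=2>1 -> COPY to pp2. 3 ppages; refcounts: pp0:2 pp1:1 pp2:1
Op 7: write(P1, v1, 145). refcount(pp1)=1 -> write in place. 3 ppages; refcounts: pp0:2 pp1:1 pp2:1
Op 8: fork(P1) -> P2. 3 ppages; refcounts: pp0:3 pp1:2 pp2:1
Op 9: write(P1, v1, 139). refcount(pp1)=2>1 -> COPY to pp3. 4 ppages; refcounts: pp0:3 pp1:1 pp2:1 pp3:1
Op 10: fork(P1) -> P3. 4 ppages; refcounts: pp0:4 pp1:1 pp2:1 pp3:2

yes no yes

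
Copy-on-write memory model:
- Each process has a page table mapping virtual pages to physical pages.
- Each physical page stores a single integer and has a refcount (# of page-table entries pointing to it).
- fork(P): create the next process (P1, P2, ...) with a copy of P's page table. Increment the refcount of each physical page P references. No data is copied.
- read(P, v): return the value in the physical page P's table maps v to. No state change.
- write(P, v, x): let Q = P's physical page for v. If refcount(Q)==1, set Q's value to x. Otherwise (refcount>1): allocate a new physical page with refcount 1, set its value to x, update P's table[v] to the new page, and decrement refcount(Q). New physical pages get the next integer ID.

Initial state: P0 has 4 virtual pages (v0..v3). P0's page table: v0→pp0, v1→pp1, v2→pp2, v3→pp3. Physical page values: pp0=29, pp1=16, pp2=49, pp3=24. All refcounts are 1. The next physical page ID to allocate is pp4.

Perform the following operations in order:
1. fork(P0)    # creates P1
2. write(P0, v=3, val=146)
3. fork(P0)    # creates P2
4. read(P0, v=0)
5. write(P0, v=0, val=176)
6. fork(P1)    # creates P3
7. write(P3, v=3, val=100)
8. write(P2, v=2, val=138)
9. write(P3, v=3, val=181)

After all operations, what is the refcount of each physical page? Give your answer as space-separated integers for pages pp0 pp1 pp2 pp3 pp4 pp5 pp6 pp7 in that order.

Answer: 3 4 3 1 2 1 1 1

Derivation:
Op 1: fork(P0) -> P1. 4 ppages; refcounts: pp0:2 pp1:2 pp2:2 pp3:2
Op 2: write(P0, v3, 146). refcount(pp3)=2>1 -> COPY to pp4. 5 ppages; refcounts: pp0:2 pp1:2 pp2:2 pp3:1 pp4:1
Op 3: fork(P0) -> P2. 5 ppages; refcounts: pp0:3 pp1:3 pp2:3 pp3:1 pp4:2
Op 4: read(P0, v0) -> 29. No state change.
Op 5: write(P0, v0, 176). refcount(pp0)=3>1 -> COPY to pp5. 6 ppages; refcounts: pp0:2 pp1:3 pp2:3 pp3:1 pp4:2 pp5:1
Op 6: fork(P1) -> P3. 6 ppages; refcounts: pp0:3 pp1:4 pp2:4 pp3:2 pp4:2 pp5:1
Op 7: write(P3, v3, 100). refcount(pp3)=2>1 -> COPY to pp6. 7 ppages; refcounts: pp0:3 pp1:4 pp2:4 pp3:1 pp4:2 pp5:1 pp6:1
Op 8: write(P2, v2, 138). refcount(pp2)=4>1 -> COPY to pp7. 8 ppages; refcounts: pp0:3 pp1:4 pp2:3 pp3:1 pp4:2 pp5:1 pp6:1 pp7:1
Op 9: write(P3, v3, 181). refcount(pp6)=1 -> write in place. 8 ppages; refcounts: pp0:3 pp1:4 pp2:3 pp3:1 pp4:2 pp5:1 pp6:1 pp7:1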